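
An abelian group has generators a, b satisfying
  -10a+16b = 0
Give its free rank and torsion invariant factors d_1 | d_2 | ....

Answer: M ≅ ℤ^1 ⊕ ℤ/2

Derivation:
rank_ℚ(R)=1; free=2−1=1
SNF(R) diag = [2] → torsion [2]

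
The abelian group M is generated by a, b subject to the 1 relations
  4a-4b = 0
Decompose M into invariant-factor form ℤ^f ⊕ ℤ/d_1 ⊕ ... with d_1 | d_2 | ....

Answer: M ≅ ℤ^1 ⊕ ℤ/4

Derivation:
rank_ℚ(R)=1; free=2−1=1
SNF(R) diag = [4] → torsion [4]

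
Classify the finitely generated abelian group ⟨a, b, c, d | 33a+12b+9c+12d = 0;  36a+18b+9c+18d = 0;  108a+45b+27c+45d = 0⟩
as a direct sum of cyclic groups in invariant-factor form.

Answer: M ≅ ℤ^1 ⊕ ℤ/3 ⊕ ℤ/9 ⊕ ℤ/9

Derivation:
rank_ℚ(R)=3; free=4−3=1
SNF(R) diag = [3, 9, 9] → torsion [3, 9, 9]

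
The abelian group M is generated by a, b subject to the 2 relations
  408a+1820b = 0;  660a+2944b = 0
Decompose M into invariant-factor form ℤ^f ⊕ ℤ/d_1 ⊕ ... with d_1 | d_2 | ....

rank_ℚ(R)=2; free=2−2=0
SNF(R) diag = [4, 12] → torsion [4, 12]

Answer: M ≅ ℤ/4 ⊕ ℤ/12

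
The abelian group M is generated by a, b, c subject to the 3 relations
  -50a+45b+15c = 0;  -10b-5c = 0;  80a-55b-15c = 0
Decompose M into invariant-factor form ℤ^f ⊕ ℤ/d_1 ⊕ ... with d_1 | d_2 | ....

Answer: M ≅ ℤ/5 ⊕ ℤ/5 ⊕ ℤ/10

Derivation:
rank_ℚ(R)=3; free=3−3=0
SNF(R) diag = [5, 5, 10] → torsion [5, 5, 10]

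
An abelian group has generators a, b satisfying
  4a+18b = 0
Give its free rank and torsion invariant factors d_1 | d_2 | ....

Answer: M ≅ ℤ^1 ⊕ ℤ/2

Derivation:
rank_ℚ(R)=1; free=2−1=1
SNF(R) diag = [2] → torsion [2]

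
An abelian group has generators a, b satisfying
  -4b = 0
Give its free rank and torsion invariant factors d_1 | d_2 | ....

rank_ℚ(R)=1; free=2−1=1
SNF(R) diag = [4] → torsion [4]

Answer: M ≅ ℤ^1 ⊕ ℤ/4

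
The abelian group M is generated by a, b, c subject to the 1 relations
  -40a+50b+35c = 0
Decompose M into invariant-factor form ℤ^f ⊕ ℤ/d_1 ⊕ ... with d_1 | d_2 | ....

Answer: M ≅ ℤ^2 ⊕ ℤ/5

Derivation:
rank_ℚ(R)=1; free=3−1=2
SNF(R) diag = [5] → torsion [5]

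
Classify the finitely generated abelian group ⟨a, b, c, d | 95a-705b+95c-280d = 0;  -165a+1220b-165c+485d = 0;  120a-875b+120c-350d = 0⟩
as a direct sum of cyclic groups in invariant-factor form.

Answer: M ≅ ℤ^1 ⊕ ℤ/5 ⊕ ℤ/5 ⊕ ℤ/15

Derivation:
rank_ℚ(R)=3; free=4−3=1
SNF(R) diag = [5, 5, 15] → torsion [5, 5, 15]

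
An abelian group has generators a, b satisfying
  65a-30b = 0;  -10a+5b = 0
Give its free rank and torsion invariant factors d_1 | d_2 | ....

rank_ℚ(R)=2; free=2−2=0
SNF(R) diag = [5, 5] → torsion [5, 5]

Answer: M ≅ ℤ/5 ⊕ ℤ/5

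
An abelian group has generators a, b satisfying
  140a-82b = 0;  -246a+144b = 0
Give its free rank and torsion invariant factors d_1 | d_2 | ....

rank_ℚ(R)=2; free=2−2=0
SNF(R) diag = [2, 6] → torsion [2, 6]

Answer: M ≅ ℤ/2 ⊕ ℤ/6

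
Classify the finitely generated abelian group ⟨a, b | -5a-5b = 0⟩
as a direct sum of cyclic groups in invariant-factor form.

Answer: M ≅ ℤ^1 ⊕ ℤ/5

Derivation:
rank_ℚ(R)=1; free=2−1=1
SNF(R) diag = [5] → torsion [5]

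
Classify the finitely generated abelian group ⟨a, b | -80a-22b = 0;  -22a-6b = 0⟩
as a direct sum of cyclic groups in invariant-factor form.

rank_ℚ(R)=2; free=2−2=0
SNF(R) diag = [2, 2] → torsion [2, 2]

Answer: M ≅ ℤ/2 ⊕ ℤ/2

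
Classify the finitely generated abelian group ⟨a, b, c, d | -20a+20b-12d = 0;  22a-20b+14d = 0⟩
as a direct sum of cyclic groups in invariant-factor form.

Answer: M ≅ ℤ^2 ⊕ ℤ/2 ⊕ ℤ/4

Derivation:
rank_ℚ(R)=2; free=4−2=2
SNF(R) diag = [2, 4] → torsion [2, 4]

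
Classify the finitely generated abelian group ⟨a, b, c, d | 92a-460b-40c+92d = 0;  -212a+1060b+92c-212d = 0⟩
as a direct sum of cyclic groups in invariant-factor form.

rank_ℚ(R)=2; free=4−2=2
SNF(R) diag = [4, 4] → torsion [4, 4]

Answer: M ≅ ℤ^2 ⊕ ℤ/4 ⊕ ℤ/4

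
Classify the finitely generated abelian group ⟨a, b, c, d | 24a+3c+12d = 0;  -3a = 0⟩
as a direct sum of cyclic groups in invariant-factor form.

rank_ℚ(R)=2; free=4−2=2
SNF(R) diag = [3, 3] → torsion [3, 3]

Answer: M ≅ ℤ^2 ⊕ ℤ/3 ⊕ ℤ/3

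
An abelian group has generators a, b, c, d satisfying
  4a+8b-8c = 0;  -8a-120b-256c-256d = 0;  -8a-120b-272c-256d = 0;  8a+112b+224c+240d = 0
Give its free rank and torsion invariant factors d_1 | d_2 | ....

rank_ℚ(R)=4; free=4−4=0
SNF(R) diag = [4, 8, 16, 48] → torsion [4, 8, 16, 48]

Answer: M ≅ ℤ/4 ⊕ ℤ/8 ⊕ ℤ/16 ⊕ ℤ/48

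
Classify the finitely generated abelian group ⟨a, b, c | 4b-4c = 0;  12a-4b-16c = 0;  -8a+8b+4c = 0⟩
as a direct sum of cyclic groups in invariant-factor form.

Answer: M ≅ ℤ/4 ⊕ ℤ/4 ⊕ ℤ/4

Derivation:
rank_ℚ(R)=3; free=3−3=0
SNF(R) diag = [4, 4, 4] → torsion [4, 4, 4]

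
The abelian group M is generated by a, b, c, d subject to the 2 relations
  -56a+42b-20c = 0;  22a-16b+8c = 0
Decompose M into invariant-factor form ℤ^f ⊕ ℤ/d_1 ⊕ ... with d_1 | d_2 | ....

rank_ℚ(R)=2; free=4−2=2
SNF(R) diag = [2, 2] → torsion [2, 2]

Answer: M ≅ ℤ^2 ⊕ ℤ/2 ⊕ ℤ/2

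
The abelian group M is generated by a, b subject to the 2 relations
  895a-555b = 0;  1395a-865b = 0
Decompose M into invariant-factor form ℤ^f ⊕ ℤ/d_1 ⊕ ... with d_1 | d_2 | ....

rank_ℚ(R)=2; free=2−2=0
SNF(R) diag = [5, 10] → torsion [5, 10]

Answer: M ≅ ℤ/5 ⊕ ℤ/10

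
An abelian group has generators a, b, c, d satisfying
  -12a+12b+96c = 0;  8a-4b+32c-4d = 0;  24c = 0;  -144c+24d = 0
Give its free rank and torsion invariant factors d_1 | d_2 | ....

Answer: M ≅ ℤ/4 ⊕ ℤ/12 ⊕ ℤ/24 ⊕ ℤ/24

Derivation:
rank_ℚ(R)=4; free=4−4=0
SNF(R) diag = [4, 12, 24, 24] → torsion [4, 12, 24, 24]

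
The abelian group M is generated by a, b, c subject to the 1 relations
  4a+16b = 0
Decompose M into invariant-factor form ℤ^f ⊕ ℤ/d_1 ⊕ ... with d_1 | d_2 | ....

Answer: M ≅ ℤ^2 ⊕ ℤ/4

Derivation:
rank_ℚ(R)=1; free=3−1=2
SNF(R) diag = [4] → torsion [4]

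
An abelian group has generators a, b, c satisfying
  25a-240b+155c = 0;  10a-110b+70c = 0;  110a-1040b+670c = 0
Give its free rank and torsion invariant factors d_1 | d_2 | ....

rank_ℚ(R)=3; free=3−3=0
SNF(R) diag = [5, 10, 20] → torsion [5, 10, 20]

Answer: M ≅ ℤ/5 ⊕ ℤ/10 ⊕ ℤ/20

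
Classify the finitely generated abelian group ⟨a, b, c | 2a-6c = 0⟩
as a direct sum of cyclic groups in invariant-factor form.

Answer: M ≅ ℤ^2 ⊕ ℤ/2

Derivation:
rank_ℚ(R)=1; free=3−1=2
SNF(R) diag = [2] → torsion [2]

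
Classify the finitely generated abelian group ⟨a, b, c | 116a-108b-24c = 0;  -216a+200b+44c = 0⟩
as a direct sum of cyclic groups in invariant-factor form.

Answer: M ≅ ℤ^1 ⊕ ℤ/4 ⊕ ℤ/4

Derivation:
rank_ℚ(R)=2; free=3−2=1
SNF(R) diag = [4, 4] → torsion [4, 4]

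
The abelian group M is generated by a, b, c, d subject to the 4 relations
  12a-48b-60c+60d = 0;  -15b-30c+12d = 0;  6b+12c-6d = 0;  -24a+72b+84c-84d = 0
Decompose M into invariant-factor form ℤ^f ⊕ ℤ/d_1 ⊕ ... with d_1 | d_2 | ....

Answer: M ≅ ℤ/3 ⊕ ℤ/6 ⊕ ℤ/12 ⊕ ℤ/12

Derivation:
rank_ℚ(R)=4; free=4−4=0
SNF(R) diag = [3, 6, 12, 12] → torsion [3, 6, 12, 12]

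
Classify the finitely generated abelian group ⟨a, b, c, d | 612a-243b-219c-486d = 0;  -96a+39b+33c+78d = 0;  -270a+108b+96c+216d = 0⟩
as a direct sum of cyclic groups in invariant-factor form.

rank_ℚ(R)=3; free=4−3=1
SNF(R) diag = [3, 6, 18] → torsion [3, 6, 18]

Answer: M ≅ ℤ^1 ⊕ ℤ/3 ⊕ ℤ/6 ⊕ ℤ/18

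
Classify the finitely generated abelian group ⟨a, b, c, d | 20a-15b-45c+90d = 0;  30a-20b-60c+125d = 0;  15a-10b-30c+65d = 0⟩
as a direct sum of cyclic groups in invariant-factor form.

rank_ℚ(R)=3; free=4−3=1
SNF(R) diag = [5, 5, 5] → torsion [5, 5, 5]

Answer: M ≅ ℤ^1 ⊕ ℤ/5 ⊕ ℤ/5 ⊕ ℤ/5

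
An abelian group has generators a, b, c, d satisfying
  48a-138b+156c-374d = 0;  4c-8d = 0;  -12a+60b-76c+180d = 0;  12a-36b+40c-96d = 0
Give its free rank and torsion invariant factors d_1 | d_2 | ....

Answer: M ≅ ℤ/2 ⊕ ℤ/4 ⊕ ℤ/12 ⊕ ℤ/12

Derivation:
rank_ℚ(R)=4; free=4−4=0
SNF(R) diag = [2, 4, 12, 12] → torsion [2, 4, 12, 12]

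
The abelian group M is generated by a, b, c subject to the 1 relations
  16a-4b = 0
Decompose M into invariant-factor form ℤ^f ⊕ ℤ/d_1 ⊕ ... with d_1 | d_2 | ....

Answer: M ≅ ℤ^2 ⊕ ℤ/4

Derivation:
rank_ℚ(R)=1; free=3−1=2
SNF(R) diag = [4] → torsion [4]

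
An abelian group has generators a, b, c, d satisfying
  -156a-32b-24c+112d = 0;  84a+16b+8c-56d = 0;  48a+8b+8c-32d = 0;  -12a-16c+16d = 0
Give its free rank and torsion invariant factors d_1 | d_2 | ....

Answer: M ≅ ℤ/4 ⊕ ℤ/8 ⊕ ℤ/8 ⊕ ℤ/24

Derivation:
rank_ℚ(R)=4; free=4−4=0
SNF(R) diag = [4, 8, 8, 24] → torsion [4, 8, 8, 24]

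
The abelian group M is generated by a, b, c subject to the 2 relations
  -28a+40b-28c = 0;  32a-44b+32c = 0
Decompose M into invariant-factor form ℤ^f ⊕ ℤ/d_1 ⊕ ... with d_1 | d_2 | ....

rank_ℚ(R)=2; free=3−2=1
SNF(R) diag = [4, 12] → torsion [4, 12]

Answer: M ≅ ℤ^1 ⊕ ℤ/4 ⊕ ℤ/12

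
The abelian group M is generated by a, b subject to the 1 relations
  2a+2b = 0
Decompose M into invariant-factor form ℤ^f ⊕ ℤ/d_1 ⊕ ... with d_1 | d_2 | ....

rank_ℚ(R)=1; free=2−1=1
SNF(R) diag = [2] → torsion [2]

Answer: M ≅ ℤ^1 ⊕ ℤ/2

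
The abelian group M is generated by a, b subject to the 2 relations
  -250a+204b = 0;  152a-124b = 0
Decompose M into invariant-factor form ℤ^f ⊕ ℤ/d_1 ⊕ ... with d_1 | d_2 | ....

rank_ℚ(R)=2; free=2−2=0
SNF(R) diag = [2, 4] → torsion [2, 4]

Answer: M ≅ ℤ/2 ⊕ ℤ/4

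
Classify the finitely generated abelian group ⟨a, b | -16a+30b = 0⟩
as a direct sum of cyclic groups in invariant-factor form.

Answer: M ≅ ℤ^1 ⊕ ℤ/2

Derivation:
rank_ℚ(R)=1; free=2−1=1
SNF(R) diag = [2] → torsion [2]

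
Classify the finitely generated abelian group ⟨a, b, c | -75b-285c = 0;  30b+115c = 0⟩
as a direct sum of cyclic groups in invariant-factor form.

rank_ℚ(R)=2; free=3−2=1
SNF(R) diag = [5, 15] → torsion [5, 15]

Answer: M ≅ ℤ^1 ⊕ ℤ/5 ⊕ ℤ/15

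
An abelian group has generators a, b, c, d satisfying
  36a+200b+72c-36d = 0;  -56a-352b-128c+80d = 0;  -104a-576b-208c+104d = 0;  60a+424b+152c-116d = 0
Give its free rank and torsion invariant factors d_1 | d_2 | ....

Answer: M ≅ ℤ/4 ⊕ ℤ/8 ⊕ ℤ/16 ⊕ ℤ/16

Derivation:
rank_ℚ(R)=4; free=4−4=0
SNF(R) diag = [4, 8, 16, 16] → torsion [4, 8, 16, 16]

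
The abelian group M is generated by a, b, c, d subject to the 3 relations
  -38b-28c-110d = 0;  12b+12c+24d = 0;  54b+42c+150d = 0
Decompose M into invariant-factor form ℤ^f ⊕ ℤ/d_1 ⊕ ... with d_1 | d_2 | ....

Answer: M ≅ ℤ^1 ⊕ ℤ/2 ⊕ ℤ/6 ⊕ ℤ/12

Derivation:
rank_ℚ(R)=3; free=4−3=1
SNF(R) diag = [2, 6, 12] → torsion [2, 6, 12]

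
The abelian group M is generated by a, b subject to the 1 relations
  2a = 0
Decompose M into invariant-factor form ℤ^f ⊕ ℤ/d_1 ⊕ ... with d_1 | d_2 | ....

rank_ℚ(R)=1; free=2−1=1
SNF(R) diag = [2] → torsion [2]

Answer: M ≅ ℤ^1 ⊕ ℤ/2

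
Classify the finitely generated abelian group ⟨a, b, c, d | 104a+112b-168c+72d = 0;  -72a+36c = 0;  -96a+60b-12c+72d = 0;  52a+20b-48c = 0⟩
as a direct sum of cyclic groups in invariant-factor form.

rank_ℚ(R)=4; free=4−4=0
SNF(R) diag = [4, 12, 36, 72] → torsion [4, 12, 36, 72]

Answer: M ≅ ℤ/4 ⊕ ℤ/12 ⊕ ℤ/36 ⊕ ℤ/72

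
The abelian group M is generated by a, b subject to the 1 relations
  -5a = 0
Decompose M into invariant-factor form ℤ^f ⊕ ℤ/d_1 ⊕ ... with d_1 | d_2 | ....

Answer: M ≅ ℤ^1 ⊕ ℤ/5

Derivation:
rank_ℚ(R)=1; free=2−1=1
SNF(R) diag = [5] → torsion [5]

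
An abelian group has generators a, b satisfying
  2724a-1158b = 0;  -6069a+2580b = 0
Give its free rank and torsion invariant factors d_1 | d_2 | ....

rank_ℚ(R)=2; free=2−2=0
SNF(R) diag = [3, 6] → torsion [3, 6]

Answer: M ≅ ℤ/3 ⊕ ℤ/6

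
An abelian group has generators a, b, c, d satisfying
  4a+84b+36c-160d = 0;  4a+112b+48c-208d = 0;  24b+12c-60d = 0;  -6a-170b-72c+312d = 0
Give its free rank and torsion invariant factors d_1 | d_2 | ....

Answer: M ≅ ℤ/2 ⊕ ℤ/4 ⊕ ℤ/12 ⊕ ℤ/12

Derivation:
rank_ℚ(R)=4; free=4−4=0
SNF(R) diag = [2, 4, 12, 12] → torsion [2, 4, 12, 12]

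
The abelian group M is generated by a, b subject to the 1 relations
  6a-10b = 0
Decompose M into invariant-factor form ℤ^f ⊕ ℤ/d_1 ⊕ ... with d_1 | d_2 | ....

Answer: M ≅ ℤ^1 ⊕ ℤ/2

Derivation:
rank_ℚ(R)=1; free=2−1=1
SNF(R) diag = [2] → torsion [2]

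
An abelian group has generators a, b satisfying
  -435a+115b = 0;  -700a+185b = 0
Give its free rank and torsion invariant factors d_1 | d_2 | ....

rank_ℚ(R)=2; free=2−2=0
SNF(R) diag = [5, 5] → torsion [5, 5]

Answer: M ≅ ℤ/5 ⊕ ℤ/5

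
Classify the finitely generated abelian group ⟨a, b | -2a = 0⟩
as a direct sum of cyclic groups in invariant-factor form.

rank_ℚ(R)=1; free=2−1=1
SNF(R) diag = [2] → torsion [2]

Answer: M ≅ ℤ^1 ⊕ ℤ/2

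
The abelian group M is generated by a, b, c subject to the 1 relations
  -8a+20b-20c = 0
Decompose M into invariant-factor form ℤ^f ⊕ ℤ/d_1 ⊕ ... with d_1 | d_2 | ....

Answer: M ≅ ℤ^2 ⊕ ℤ/4

Derivation:
rank_ℚ(R)=1; free=3−1=2
SNF(R) diag = [4] → torsion [4]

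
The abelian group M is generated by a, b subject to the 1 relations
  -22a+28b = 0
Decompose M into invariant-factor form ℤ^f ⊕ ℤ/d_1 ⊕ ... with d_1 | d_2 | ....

rank_ℚ(R)=1; free=2−1=1
SNF(R) diag = [2] → torsion [2]

Answer: M ≅ ℤ^1 ⊕ ℤ/2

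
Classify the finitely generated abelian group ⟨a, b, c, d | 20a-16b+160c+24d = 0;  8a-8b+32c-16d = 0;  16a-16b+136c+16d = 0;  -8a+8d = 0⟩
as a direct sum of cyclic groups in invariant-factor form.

Answer: M ≅ ℤ/4 ⊕ ℤ/8 ⊕ ℤ/24 ⊕ ℤ/24

Derivation:
rank_ℚ(R)=4; free=4−4=0
SNF(R) diag = [4, 8, 24, 24] → torsion [4, 8, 24, 24]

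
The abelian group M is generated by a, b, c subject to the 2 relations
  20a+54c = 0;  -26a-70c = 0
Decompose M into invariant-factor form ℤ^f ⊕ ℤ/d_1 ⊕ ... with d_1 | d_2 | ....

Answer: M ≅ ℤ^1 ⊕ ℤ/2 ⊕ ℤ/2

Derivation:
rank_ℚ(R)=2; free=3−2=1
SNF(R) diag = [2, 2] → torsion [2, 2]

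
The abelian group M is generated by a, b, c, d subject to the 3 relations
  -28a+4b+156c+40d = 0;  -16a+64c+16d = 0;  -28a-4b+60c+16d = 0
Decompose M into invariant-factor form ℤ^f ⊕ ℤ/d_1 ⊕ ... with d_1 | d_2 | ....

Answer: M ≅ ℤ^1 ⊕ ℤ/4 ⊕ ℤ/8 ⊕ ℤ/16

Derivation:
rank_ℚ(R)=3; free=4−3=1
SNF(R) diag = [4, 8, 16] → torsion [4, 8, 16]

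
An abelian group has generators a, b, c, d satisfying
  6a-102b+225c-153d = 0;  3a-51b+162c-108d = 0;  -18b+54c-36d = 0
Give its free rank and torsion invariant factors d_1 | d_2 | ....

Answer: M ≅ ℤ^1 ⊕ ℤ/3 ⊕ ℤ/9 ⊕ ℤ/18

Derivation:
rank_ℚ(R)=3; free=4−3=1
SNF(R) diag = [3, 9, 18] → torsion [3, 9, 18]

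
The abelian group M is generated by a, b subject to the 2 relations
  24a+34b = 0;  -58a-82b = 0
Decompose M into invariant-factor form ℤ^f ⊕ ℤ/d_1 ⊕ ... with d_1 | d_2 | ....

Answer: M ≅ ℤ/2 ⊕ ℤ/2

Derivation:
rank_ℚ(R)=2; free=2−2=0
SNF(R) diag = [2, 2] → torsion [2, 2]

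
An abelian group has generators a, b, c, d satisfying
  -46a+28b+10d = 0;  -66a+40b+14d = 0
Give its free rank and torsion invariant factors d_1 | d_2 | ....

rank_ℚ(R)=2; free=4−2=2
SNF(R) diag = [2, 4] → torsion [2, 4]

Answer: M ≅ ℤ^2 ⊕ ℤ/2 ⊕ ℤ/4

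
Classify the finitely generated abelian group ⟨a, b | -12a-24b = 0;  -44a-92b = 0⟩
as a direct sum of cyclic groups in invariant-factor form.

rank_ℚ(R)=2; free=2−2=0
SNF(R) diag = [4, 12] → torsion [4, 12]

Answer: M ≅ ℤ/4 ⊕ ℤ/12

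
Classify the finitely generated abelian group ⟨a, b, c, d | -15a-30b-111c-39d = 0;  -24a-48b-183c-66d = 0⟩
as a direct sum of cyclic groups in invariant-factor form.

Answer: M ≅ ℤ^2 ⊕ ℤ/3 ⊕ ℤ/9

Derivation:
rank_ℚ(R)=2; free=4−2=2
SNF(R) diag = [3, 9] → torsion [3, 9]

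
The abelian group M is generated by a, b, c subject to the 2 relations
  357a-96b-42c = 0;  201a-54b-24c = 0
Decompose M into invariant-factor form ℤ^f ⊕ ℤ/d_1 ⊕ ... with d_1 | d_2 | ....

Answer: M ≅ ℤ^1 ⊕ ℤ/3 ⊕ ℤ/6

Derivation:
rank_ℚ(R)=2; free=3−2=1
SNF(R) diag = [3, 6] → torsion [3, 6]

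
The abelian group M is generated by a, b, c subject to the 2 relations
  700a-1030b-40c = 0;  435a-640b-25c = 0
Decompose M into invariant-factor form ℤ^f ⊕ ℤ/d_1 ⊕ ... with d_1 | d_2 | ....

Answer: M ≅ ℤ^1 ⊕ ℤ/5 ⊕ ℤ/10

Derivation:
rank_ℚ(R)=2; free=3−2=1
SNF(R) diag = [5, 10] → torsion [5, 10]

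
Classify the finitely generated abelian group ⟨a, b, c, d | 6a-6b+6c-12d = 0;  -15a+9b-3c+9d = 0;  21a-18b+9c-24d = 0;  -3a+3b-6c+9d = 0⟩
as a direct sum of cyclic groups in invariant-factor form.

Answer: M ≅ ℤ/3 ⊕ ℤ/3 ⊕ ℤ/3 ⊕ ℤ/6

Derivation:
rank_ℚ(R)=4; free=4−4=0
SNF(R) diag = [3, 3, 3, 6] → torsion [3, 3, 3, 6]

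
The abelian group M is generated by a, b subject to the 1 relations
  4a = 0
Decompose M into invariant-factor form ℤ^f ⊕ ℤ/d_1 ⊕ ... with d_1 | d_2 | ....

rank_ℚ(R)=1; free=2−1=1
SNF(R) diag = [4] → torsion [4]

Answer: M ≅ ℤ^1 ⊕ ℤ/4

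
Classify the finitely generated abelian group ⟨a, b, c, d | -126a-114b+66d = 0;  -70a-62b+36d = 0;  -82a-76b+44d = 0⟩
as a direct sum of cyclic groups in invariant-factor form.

Answer: M ≅ ℤ^1 ⊕ ℤ/2 ⊕ ℤ/2 ⊕ ℤ/6

Derivation:
rank_ℚ(R)=3; free=4−3=1
SNF(R) diag = [2, 2, 6] → torsion [2, 2, 6]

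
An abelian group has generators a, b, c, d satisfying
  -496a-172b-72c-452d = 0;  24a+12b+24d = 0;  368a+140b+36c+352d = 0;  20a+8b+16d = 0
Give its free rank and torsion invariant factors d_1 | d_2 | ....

Answer: M ≅ ℤ/4 ⊕ ℤ/12 ⊕ ℤ/36 ⊕ ℤ/36

Derivation:
rank_ℚ(R)=4; free=4−4=0
SNF(R) diag = [4, 12, 36, 36] → torsion [4, 12, 36, 36]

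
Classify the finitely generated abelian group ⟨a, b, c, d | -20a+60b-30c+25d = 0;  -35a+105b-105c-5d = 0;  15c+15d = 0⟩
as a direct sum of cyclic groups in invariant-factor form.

Answer: M ≅ ℤ^1 ⊕ ℤ/5 ⊕ ℤ/15 ⊕ ℤ/15

Derivation:
rank_ℚ(R)=3; free=4−3=1
SNF(R) diag = [5, 15, 15] → torsion [5, 15, 15]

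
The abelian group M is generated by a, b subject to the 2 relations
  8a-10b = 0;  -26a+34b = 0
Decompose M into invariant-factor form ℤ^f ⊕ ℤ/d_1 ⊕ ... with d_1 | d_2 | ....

Answer: M ≅ ℤ/2 ⊕ ℤ/6

Derivation:
rank_ℚ(R)=2; free=2−2=0
SNF(R) diag = [2, 6] → torsion [2, 6]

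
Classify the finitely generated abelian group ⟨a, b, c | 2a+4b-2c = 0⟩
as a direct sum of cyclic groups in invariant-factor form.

Answer: M ≅ ℤ^2 ⊕ ℤ/2

Derivation:
rank_ℚ(R)=1; free=3−1=2
SNF(R) diag = [2] → torsion [2]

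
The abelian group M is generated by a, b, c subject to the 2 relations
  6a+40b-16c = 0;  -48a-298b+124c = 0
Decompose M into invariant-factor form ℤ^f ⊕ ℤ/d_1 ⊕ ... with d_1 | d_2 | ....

rank_ℚ(R)=2; free=3−2=1
SNF(R) diag = [2, 6] → torsion [2, 6]

Answer: M ≅ ℤ^1 ⊕ ℤ/2 ⊕ ℤ/6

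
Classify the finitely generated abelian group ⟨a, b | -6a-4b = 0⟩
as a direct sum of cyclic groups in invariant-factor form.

Answer: M ≅ ℤ^1 ⊕ ℤ/2

Derivation:
rank_ℚ(R)=1; free=2−1=1
SNF(R) diag = [2] → torsion [2]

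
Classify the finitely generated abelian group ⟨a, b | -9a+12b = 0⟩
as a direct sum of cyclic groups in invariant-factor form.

Answer: M ≅ ℤ^1 ⊕ ℤ/3

Derivation:
rank_ℚ(R)=1; free=2−1=1
SNF(R) diag = [3] → torsion [3]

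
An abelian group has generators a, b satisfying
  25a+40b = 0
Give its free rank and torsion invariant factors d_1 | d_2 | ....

rank_ℚ(R)=1; free=2−1=1
SNF(R) diag = [5] → torsion [5]

Answer: M ≅ ℤ^1 ⊕ ℤ/5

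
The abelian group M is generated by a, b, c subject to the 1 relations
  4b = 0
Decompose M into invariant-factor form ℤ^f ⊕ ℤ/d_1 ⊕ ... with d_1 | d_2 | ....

rank_ℚ(R)=1; free=3−1=2
SNF(R) diag = [4] → torsion [4]

Answer: M ≅ ℤ^2 ⊕ ℤ/4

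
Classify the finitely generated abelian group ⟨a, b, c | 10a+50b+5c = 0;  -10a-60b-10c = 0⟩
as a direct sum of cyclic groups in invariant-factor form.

rank_ℚ(R)=2; free=3−2=1
SNF(R) diag = [5, 10] → torsion [5, 10]

Answer: M ≅ ℤ^1 ⊕ ℤ/5 ⊕ ℤ/10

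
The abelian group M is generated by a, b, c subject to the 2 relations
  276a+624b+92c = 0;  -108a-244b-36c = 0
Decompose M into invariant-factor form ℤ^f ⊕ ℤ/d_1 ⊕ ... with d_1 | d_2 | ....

Answer: M ≅ ℤ^1 ⊕ ℤ/4 ⊕ ℤ/4

Derivation:
rank_ℚ(R)=2; free=3−2=1
SNF(R) diag = [4, 4] → torsion [4, 4]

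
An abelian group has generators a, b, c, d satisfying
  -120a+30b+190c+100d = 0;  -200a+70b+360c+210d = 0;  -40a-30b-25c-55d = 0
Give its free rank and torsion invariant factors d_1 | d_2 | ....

rank_ℚ(R)=3; free=4−3=1
SNF(R) diag = [5, 10, 20] → torsion [5, 10, 20]

Answer: M ≅ ℤ^1 ⊕ ℤ/5 ⊕ ℤ/10 ⊕ ℤ/20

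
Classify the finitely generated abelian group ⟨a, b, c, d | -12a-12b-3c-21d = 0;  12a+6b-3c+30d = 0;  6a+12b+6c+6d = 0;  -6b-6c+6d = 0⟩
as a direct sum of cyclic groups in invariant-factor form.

Answer: M ≅ ℤ/3 ⊕ ℤ/3 ⊕ ℤ/6 ⊕ ℤ/6

Derivation:
rank_ℚ(R)=4; free=4−4=0
SNF(R) diag = [3, 3, 6, 6] → torsion [3, 3, 6, 6]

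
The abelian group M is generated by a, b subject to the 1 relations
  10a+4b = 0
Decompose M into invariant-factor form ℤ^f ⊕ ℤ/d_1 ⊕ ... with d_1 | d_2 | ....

Answer: M ≅ ℤ^1 ⊕ ℤ/2

Derivation:
rank_ℚ(R)=1; free=2−1=1
SNF(R) diag = [2] → torsion [2]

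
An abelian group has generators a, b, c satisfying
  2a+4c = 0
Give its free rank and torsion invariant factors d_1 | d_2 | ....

Answer: M ≅ ℤ^2 ⊕ ℤ/2

Derivation:
rank_ℚ(R)=1; free=3−1=2
SNF(R) diag = [2] → torsion [2]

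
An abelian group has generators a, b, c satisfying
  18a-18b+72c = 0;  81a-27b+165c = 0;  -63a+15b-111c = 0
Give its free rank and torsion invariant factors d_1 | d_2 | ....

rank_ℚ(R)=3; free=3−3=0
SNF(R) diag = [3, 6, 18] → torsion [3, 6, 18]

Answer: M ≅ ℤ/3 ⊕ ℤ/6 ⊕ ℤ/18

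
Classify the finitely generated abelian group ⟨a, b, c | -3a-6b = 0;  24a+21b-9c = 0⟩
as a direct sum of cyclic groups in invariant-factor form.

Answer: M ≅ ℤ^1 ⊕ ℤ/3 ⊕ ℤ/9

Derivation:
rank_ℚ(R)=2; free=3−2=1
SNF(R) diag = [3, 9] → torsion [3, 9]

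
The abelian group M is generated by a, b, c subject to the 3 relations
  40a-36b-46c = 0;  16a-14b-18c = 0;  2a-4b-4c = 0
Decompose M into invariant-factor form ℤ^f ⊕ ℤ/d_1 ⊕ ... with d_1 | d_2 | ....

Answer: M ≅ ℤ/2 ⊕ ℤ/2 ⊕ ℤ/2

Derivation:
rank_ℚ(R)=3; free=3−3=0
SNF(R) diag = [2, 2, 2] → torsion [2, 2, 2]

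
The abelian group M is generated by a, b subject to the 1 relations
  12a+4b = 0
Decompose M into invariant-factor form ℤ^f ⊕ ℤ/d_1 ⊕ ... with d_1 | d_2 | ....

rank_ℚ(R)=1; free=2−1=1
SNF(R) diag = [4] → torsion [4]

Answer: M ≅ ℤ^1 ⊕ ℤ/4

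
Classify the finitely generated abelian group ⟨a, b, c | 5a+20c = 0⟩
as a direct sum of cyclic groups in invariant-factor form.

Answer: M ≅ ℤ^2 ⊕ ℤ/5

Derivation:
rank_ℚ(R)=1; free=3−1=2
SNF(R) diag = [5] → torsion [5]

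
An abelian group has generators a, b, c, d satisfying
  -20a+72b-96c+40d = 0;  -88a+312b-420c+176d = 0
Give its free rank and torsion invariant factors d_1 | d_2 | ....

Answer: M ≅ ℤ^2 ⊕ ℤ/4 ⊕ ℤ/12

Derivation:
rank_ℚ(R)=2; free=4−2=2
SNF(R) diag = [4, 12] → torsion [4, 12]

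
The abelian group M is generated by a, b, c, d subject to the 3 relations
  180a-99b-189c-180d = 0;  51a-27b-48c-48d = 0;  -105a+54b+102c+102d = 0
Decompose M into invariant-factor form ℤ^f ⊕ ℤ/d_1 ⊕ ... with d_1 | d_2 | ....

rank_ℚ(R)=3; free=4−3=1
SNF(R) diag = [3, 9, 27] → torsion [3, 9, 27]

Answer: M ≅ ℤ^1 ⊕ ℤ/3 ⊕ ℤ/9 ⊕ ℤ/27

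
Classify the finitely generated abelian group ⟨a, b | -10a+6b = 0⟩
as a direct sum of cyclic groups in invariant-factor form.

rank_ℚ(R)=1; free=2−1=1
SNF(R) diag = [2] → torsion [2]

Answer: M ≅ ℤ^1 ⊕ ℤ/2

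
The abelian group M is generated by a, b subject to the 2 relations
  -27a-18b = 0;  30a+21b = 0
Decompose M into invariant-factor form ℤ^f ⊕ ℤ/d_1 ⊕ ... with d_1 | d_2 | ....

Answer: M ≅ ℤ/3 ⊕ ℤ/9

Derivation:
rank_ℚ(R)=2; free=2−2=0
SNF(R) diag = [3, 9] → torsion [3, 9]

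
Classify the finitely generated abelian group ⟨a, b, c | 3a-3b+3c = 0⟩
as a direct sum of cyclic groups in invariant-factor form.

rank_ℚ(R)=1; free=3−1=2
SNF(R) diag = [3] → torsion [3]

Answer: M ≅ ℤ^2 ⊕ ℤ/3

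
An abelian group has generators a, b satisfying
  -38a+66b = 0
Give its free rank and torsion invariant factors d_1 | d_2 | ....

Answer: M ≅ ℤ^1 ⊕ ℤ/2

Derivation:
rank_ℚ(R)=1; free=2−1=1
SNF(R) diag = [2] → torsion [2]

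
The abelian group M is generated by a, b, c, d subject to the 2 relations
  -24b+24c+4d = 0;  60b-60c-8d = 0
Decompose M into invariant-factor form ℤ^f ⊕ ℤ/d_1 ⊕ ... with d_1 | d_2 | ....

Answer: M ≅ ℤ^2 ⊕ ℤ/4 ⊕ ℤ/12

Derivation:
rank_ℚ(R)=2; free=4−2=2
SNF(R) diag = [4, 12] → torsion [4, 12]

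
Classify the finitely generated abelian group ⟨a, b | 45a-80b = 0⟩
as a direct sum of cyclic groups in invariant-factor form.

rank_ℚ(R)=1; free=2−1=1
SNF(R) diag = [5] → torsion [5]

Answer: M ≅ ℤ^1 ⊕ ℤ/5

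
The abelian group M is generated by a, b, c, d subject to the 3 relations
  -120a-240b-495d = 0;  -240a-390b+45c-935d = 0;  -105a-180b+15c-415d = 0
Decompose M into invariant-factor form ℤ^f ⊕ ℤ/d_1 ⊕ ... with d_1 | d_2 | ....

rank_ℚ(R)=3; free=4−3=1
SNF(R) diag = [5, 15, 15] → torsion [5, 15, 15]

Answer: M ≅ ℤ^1 ⊕ ℤ/5 ⊕ ℤ/15 ⊕ ℤ/15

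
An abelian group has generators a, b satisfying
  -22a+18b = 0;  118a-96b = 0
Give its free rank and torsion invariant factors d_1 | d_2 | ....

rank_ℚ(R)=2; free=2−2=0
SNF(R) diag = [2, 6] → torsion [2, 6]

Answer: M ≅ ℤ/2 ⊕ ℤ/6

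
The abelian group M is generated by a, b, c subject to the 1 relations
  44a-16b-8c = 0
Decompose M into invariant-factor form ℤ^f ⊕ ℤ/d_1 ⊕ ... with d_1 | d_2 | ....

Answer: M ≅ ℤ^2 ⊕ ℤ/4

Derivation:
rank_ℚ(R)=1; free=3−1=2
SNF(R) diag = [4] → torsion [4]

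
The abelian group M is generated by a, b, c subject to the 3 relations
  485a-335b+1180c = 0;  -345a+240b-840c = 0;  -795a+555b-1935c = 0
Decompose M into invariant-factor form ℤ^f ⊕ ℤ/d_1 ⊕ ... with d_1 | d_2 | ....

rank_ℚ(R)=3; free=3−3=0
SNF(R) diag = [5, 15, 15] → torsion [5, 15, 15]

Answer: M ≅ ℤ/5 ⊕ ℤ/15 ⊕ ℤ/15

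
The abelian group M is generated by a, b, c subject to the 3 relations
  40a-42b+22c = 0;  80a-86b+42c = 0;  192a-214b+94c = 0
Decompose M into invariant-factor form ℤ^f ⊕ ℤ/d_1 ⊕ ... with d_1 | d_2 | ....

rank_ℚ(R)=3; free=3−3=0
SNF(R) diag = [2, 4, 8] → torsion [2, 4, 8]

Answer: M ≅ ℤ/2 ⊕ ℤ/4 ⊕ ℤ/8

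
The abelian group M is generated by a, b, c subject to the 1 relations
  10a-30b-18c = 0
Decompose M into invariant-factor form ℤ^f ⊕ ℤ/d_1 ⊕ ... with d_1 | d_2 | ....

rank_ℚ(R)=1; free=3−1=2
SNF(R) diag = [2] → torsion [2]

Answer: M ≅ ℤ^2 ⊕ ℤ/2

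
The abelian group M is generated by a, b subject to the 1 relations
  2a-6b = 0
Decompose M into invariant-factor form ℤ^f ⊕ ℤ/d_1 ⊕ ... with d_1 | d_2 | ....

rank_ℚ(R)=1; free=2−1=1
SNF(R) diag = [2] → torsion [2]

Answer: M ≅ ℤ^1 ⊕ ℤ/2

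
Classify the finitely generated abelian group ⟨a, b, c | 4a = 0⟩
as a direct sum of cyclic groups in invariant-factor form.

rank_ℚ(R)=1; free=3−1=2
SNF(R) diag = [4] → torsion [4]

Answer: M ≅ ℤ^2 ⊕ ℤ/4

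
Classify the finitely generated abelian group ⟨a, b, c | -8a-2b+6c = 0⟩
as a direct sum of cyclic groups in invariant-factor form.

rank_ℚ(R)=1; free=3−1=2
SNF(R) diag = [2] → torsion [2]

Answer: M ≅ ℤ^2 ⊕ ℤ/2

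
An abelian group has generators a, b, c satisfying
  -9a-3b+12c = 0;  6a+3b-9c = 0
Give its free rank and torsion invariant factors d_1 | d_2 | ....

Answer: M ≅ ℤ^1 ⊕ ℤ/3 ⊕ ℤ/3

Derivation:
rank_ℚ(R)=2; free=3−2=1
SNF(R) diag = [3, 3] → torsion [3, 3]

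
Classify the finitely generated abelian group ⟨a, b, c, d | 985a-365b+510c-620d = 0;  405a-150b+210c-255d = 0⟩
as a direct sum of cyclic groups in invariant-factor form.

Answer: M ≅ ℤ^2 ⊕ ℤ/5 ⊕ ℤ/15

Derivation:
rank_ℚ(R)=2; free=4−2=2
SNF(R) diag = [5, 15] → torsion [5, 15]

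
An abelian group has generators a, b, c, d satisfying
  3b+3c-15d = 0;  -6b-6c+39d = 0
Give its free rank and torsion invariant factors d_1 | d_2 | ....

rank_ℚ(R)=2; free=4−2=2
SNF(R) diag = [3, 9] → torsion [3, 9]

Answer: M ≅ ℤ^2 ⊕ ℤ/3 ⊕ ℤ/9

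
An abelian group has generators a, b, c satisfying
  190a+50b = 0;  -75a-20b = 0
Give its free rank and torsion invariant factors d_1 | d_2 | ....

rank_ℚ(R)=2; free=3−2=1
SNF(R) diag = [5, 10] → torsion [5, 10]

Answer: M ≅ ℤ^1 ⊕ ℤ/5 ⊕ ℤ/10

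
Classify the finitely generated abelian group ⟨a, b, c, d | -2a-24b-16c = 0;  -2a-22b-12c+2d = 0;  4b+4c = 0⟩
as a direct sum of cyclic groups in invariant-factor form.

Answer: M ≅ ℤ^1 ⊕ ℤ/2 ⊕ ℤ/2 ⊕ ℤ/4

Derivation:
rank_ℚ(R)=3; free=4−3=1
SNF(R) diag = [2, 2, 4] → torsion [2, 2, 4]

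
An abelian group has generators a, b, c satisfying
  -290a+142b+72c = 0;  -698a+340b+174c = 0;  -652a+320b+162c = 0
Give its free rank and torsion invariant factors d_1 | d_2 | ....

rank_ℚ(R)=3; free=3−3=0
SNF(R) diag = [2, 6, 18] → torsion [2, 6, 18]

Answer: M ≅ ℤ/2 ⊕ ℤ/6 ⊕ ℤ/18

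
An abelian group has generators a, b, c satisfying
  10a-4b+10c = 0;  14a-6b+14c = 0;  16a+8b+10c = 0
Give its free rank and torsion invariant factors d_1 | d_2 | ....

rank_ℚ(R)=3; free=3−3=0
SNF(R) diag = [2, 2, 6] → torsion [2, 2, 6]

Answer: M ≅ ℤ/2 ⊕ ℤ/2 ⊕ ℤ/6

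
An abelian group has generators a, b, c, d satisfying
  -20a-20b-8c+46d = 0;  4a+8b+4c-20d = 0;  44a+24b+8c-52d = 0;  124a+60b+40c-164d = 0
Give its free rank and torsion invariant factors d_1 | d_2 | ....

rank_ℚ(R)=4; free=4−4=0
SNF(R) diag = [2, 4, 12, 12] → torsion [2, 4, 12, 12]

Answer: M ≅ ℤ/2 ⊕ ℤ/4 ⊕ ℤ/12 ⊕ ℤ/12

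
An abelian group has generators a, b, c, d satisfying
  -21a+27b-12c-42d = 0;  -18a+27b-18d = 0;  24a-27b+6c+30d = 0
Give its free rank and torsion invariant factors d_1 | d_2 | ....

Answer: M ≅ ℤ^1 ⊕ ℤ/3 ⊕ ℤ/9 ⊕ ℤ/18

Derivation:
rank_ℚ(R)=3; free=4−3=1
SNF(R) diag = [3, 9, 18] → torsion [3, 9, 18]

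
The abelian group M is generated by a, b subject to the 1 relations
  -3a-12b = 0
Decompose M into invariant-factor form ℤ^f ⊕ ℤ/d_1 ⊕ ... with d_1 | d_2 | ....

rank_ℚ(R)=1; free=2−1=1
SNF(R) diag = [3] → torsion [3]

Answer: M ≅ ℤ^1 ⊕ ℤ/3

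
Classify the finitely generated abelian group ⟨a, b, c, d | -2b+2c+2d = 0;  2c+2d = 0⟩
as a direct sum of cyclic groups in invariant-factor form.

rank_ℚ(R)=2; free=4−2=2
SNF(R) diag = [2, 2] → torsion [2, 2]

Answer: M ≅ ℤ^2 ⊕ ℤ/2 ⊕ ℤ/2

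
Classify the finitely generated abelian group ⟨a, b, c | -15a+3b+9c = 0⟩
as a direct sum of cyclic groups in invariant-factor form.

Answer: M ≅ ℤ^2 ⊕ ℤ/3

Derivation:
rank_ℚ(R)=1; free=3−1=2
SNF(R) diag = [3] → torsion [3]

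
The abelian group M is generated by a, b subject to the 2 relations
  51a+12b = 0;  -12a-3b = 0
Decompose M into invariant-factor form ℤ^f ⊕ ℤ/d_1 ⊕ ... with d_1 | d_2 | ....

rank_ℚ(R)=2; free=2−2=0
SNF(R) diag = [3, 3] → torsion [3, 3]

Answer: M ≅ ℤ/3 ⊕ ℤ/3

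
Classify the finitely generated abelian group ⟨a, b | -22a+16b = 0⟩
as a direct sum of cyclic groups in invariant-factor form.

rank_ℚ(R)=1; free=2−1=1
SNF(R) diag = [2] → torsion [2]

Answer: M ≅ ℤ^1 ⊕ ℤ/2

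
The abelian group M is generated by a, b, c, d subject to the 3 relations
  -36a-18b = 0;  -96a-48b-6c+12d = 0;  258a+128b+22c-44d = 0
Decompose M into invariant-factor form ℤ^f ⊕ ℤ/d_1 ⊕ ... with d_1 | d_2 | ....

rank_ℚ(R)=3; free=4−3=1
SNF(R) diag = [2, 6, 18] → torsion [2, 6, 18]

Answer: M ≅ ℤ^1 ⊕ ℤ/2 ⊕ ℤ/6 ⊕ ℤ/18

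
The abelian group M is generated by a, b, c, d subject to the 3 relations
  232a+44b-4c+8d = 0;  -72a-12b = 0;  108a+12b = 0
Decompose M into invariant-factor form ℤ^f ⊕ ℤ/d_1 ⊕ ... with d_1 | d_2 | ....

Answer: M ≅ ℤ^1 ⊕ ℤ/4 ⊕ ℤ/12 ⊕ ℤ/36

Derivation:
rank_ℚ(R)=3; free=4−3=1
SNF(R) diag = [4, 12, 36] → torsion [4, 12, 36]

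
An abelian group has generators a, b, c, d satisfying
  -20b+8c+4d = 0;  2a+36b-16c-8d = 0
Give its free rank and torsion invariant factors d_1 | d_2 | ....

Answer: M ≅ ℤ^2 ⊕ ℤ/2 ⊕ ℤ/4

Derivation:
rank_ℚ(R)=2; free=4−2=2
SNF(R) diag = [2, 4] → torsion [2, 4]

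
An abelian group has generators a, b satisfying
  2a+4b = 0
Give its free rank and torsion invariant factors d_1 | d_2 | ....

Answer: M ≅ ℤ^1 ⊕ ℤ/2

Derivation:
rank_ℚ(R)=1; free=2−1=1
SNF(R) diag = [2] → torsion [2]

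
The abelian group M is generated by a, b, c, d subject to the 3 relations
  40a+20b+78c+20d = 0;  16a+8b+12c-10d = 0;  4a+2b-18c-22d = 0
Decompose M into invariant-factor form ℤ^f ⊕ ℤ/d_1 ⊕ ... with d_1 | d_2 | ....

Answer: M ≅ ℤ^1 ⊕ ℤ/2 ⊕ ℤ/6 ⊕ ℤ/6

Derivation:
rank_ℚ(R)=3; free=4−3=1
SNF(R) diag = [2, 6, 6] → torsion [2, 6, 6]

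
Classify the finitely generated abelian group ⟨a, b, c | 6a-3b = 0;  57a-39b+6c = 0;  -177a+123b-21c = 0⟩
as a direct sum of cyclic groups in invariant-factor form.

rank_ℚ(R)=3; free=3−3=0
SNF(R) diag = [3, 3, 9] → torsion [3, 3, 9]

Answer: M ≅ ℤ/3 ⊕ ℤ/3 ⊕ ℤ/9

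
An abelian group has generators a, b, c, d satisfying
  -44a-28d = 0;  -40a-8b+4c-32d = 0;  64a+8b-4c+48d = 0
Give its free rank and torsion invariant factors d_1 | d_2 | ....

rank_ℚ(R)=3; free=4−3=1
SNF(R) diag = [4, 4, 8] → torsion [4, 4, 8]

Answer: M ≅ ℤ^1 ⊕ ℤ/4 ⊕ ℤ/4 ⊕ ℤ/8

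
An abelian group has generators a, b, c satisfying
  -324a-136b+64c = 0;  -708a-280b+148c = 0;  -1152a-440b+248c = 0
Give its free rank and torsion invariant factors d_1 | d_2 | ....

Answer: M ≅ ℤ/4 ⊕ ℤ/12 ⊕ ℤ/24

Derivation:
rank_ℚ(R)=3; free=3−3=0
SNF(R) diag = [4, 12, 24] → torsion [4, 12, 24]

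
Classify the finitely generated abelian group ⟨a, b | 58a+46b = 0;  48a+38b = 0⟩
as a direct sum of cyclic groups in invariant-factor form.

rank_ℚ(R)=2; free=2−2=0
SNF(R) diag = [2, 2] → torsion [2, 2]

Answer: M ≅ ℤ/2 ⊕ ℤ/2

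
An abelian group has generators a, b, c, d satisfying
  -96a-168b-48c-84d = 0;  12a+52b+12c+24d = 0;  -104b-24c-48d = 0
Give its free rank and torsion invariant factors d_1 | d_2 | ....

rank_ℚ(R)=3; free=4−3=1
SNF(R) diag = [4, 12, 24] → torsion [4, 12, 24]

Answer: M ≅ ℤ^1 ⊕ ℤ/4 ⊕ ℤ/12 ⊕ ℤ/24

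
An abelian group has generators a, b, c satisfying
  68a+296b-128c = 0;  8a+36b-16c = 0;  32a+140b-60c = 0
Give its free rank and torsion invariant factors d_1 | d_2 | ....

Answer: M ≅ ℤ/4 ⊕ ℤ/4 ⊕ ℤ/4

Derivation:
rank_ℚ(R)=3; free=3−3=0
SNF(R) diag = [4, 4, 4] → torsion [4, 4, 4]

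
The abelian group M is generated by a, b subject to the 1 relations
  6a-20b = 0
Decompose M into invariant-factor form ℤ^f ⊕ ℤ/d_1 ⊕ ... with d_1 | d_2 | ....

rank_ℚ(R)=1; free=2−1=1
SNF(R) diag = [2] → torsion [2]

Answer: M ≅ ℤ^1 ⊕ ℤ/2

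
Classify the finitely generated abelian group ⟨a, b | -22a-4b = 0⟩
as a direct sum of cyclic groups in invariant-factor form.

Answer: M ≅ ℤ^1 ⊕ ℤ/2

Derivation:
rank_ℚ(R)=1; free=2−1=1
SNF(R) diag = [2] → torsion [2]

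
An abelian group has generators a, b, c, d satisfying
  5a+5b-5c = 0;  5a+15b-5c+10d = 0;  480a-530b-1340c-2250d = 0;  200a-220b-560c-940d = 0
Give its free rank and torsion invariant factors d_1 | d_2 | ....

rank_ℚ(R)=4; free=4−4=0
SNF(R) diag = [5, 10, 20, 40] → torsion [5, 10, 20, 40]

Answer: M ≅ ℤ/5 ⊕ ℤ/10 ⊕ ℤ/20 ⊕ ℤ/40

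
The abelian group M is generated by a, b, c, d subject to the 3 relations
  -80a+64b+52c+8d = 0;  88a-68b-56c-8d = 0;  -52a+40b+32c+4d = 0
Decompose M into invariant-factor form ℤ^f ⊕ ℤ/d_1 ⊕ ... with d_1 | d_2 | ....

Answer: M ≅ ℤ^1 ⊕ ℤ/4 ⊕ ℤ/4 ⊕ ℤ/4

Derivation:
rank_ℚ(R)=3; free=4−3=1
SNF(R) diag = [4, 4, 4] → torsion [4, 4, 4]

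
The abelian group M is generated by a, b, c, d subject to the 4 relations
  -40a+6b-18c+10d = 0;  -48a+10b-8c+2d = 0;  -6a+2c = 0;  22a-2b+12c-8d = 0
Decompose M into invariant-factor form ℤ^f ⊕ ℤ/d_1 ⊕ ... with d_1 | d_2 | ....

rank_ℚ(R)=4; free=4−4=0
SNF(R) diag = [2, 2, 2, 6] → torsion [2, 2, 2, 6]

Answer: M ≅ ℤ/2 ⊕ ℤ/2 ⊕ ℤ/2 ⊕ ℤ/6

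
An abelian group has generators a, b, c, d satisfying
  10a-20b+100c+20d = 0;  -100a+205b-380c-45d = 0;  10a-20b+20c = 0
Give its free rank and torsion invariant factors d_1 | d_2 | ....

rank_ℚ(R)=3; free=4−3=1
SNF(R) diag = [5, 10, 20] → torsion [5, 10, 20]

Answer: M ≅ ℤ^1 ⊕ ℤ/5 ⊕ ℤ/10 ⊕ ℤ/20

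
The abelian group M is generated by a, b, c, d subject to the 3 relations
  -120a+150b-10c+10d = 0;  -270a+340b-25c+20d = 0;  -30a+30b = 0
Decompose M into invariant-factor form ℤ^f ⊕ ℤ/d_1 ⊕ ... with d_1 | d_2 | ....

rank_ℚ(R)=3; free=4−3=1
SNF(R) diag = [5, 10, 30] → torsion [5, 10, 30]

Answer: M ≅ ℤ^1 ⊕ ℤ/5 ⊕ ℤ/10 ⊕ ℤ/30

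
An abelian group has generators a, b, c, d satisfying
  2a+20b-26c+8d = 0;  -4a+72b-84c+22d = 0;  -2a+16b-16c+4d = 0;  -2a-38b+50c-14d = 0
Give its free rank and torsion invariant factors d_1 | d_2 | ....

rank_ℚ(R)=4; free=4−4=0
SNF(R) diag = [2, 2, 6, 6] → torsion [2, 2, 6, 6]

Answer: M ≅ ℤ/2 ⊕ ℤ/2 ⊕ ℤ/6 ⊕ ℤ/6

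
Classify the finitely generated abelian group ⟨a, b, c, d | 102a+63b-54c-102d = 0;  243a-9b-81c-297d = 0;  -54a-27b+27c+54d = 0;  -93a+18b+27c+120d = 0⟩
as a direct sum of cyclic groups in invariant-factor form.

rank_ℚ(R)=4; free=4−4=0
SNF(R) diag = [3, 9, 27, 27] → torsion [3, 9, 27, 27]

Answer: M ≅ ℤ/3 ⊕ ℤ/9 ⊕ ℤ/27 ⊕ ℤ/27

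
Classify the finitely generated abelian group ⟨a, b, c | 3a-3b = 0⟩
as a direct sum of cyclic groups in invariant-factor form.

rank_ℚ(R)=1; free=3−1=2
SNF(R) diag = [3] → torsion [3]

Answer: M ≅ ℤ^2 ⊕ ℤ/3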